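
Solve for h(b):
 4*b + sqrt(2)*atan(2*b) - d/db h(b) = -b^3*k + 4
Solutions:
 h(b) = C1 + b^4*k/4 + 2*b^2 - 4*b + sqrt(2)*(b*atan(2*b) - log(4*b^2 + 1)/4)


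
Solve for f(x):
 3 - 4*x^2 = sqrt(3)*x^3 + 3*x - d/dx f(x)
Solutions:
 f(x) = C1 + sqrt(3)*x^4/4 + 4*x^3/3 + 3*x^2/2 - 3*x


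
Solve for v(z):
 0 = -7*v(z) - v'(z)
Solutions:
 v(z) = C1*exp(-7*z)


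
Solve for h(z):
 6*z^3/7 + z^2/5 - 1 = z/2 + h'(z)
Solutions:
 h(z) = C1 + 3*z^4/14 + z^3/15 - z^2/4 - z


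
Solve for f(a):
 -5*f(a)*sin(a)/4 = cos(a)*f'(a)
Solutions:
 f(a) = C1*cos(a)^(5/4)


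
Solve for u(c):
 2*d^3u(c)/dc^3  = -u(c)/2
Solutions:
 u(c) = C3*exp(-2^(1/3)*c/2) + (C1*sin(2^(1/3)*sqrt(3)*c/4) + C2*cos(2^(1/3)*sqrt(3)*c/4))*exp(2^(1/3)*c/4)


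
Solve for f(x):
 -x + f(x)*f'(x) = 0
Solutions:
 f(x) = -sqrt(C1 + x^2)
 f(x) = sqrt(C1 + x^2)


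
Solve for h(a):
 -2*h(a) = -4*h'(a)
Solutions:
 h(a) = C1*exp(a/2)


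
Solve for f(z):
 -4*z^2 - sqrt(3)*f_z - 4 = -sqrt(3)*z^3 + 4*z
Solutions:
 f(z) = C1 + z^4/4 - 4*sqrt(3)*z^3/9 - 2*sqrt(3)*z^2/3 - 4*sqrt(3)*z/3


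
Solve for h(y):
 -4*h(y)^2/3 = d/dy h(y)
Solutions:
 h(y) = 3/(C1 + 4*y)


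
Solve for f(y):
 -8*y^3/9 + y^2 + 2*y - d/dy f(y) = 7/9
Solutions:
 f(y) = C1 - 2*y^4/9 + y^3/3 + y^2 - 7*y/9


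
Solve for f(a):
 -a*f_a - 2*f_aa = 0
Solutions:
 f(a) = C1 + C2*erf(a/2)


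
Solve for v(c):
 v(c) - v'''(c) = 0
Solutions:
 v(c) = C3*exp(c) + (C1*sin(sqrt(3)*c/2) + C2*cos(sqrt(3)*c/2))*exp(-c/2)


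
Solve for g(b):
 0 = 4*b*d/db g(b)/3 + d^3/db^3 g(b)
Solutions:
 g(b) = C1 + Integral(C2*airyai(-6^(2/3)*b/3) + C3*airybi(-6^(2/3)*b/3), b)


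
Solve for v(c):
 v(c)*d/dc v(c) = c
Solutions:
 v(c) = -sqrt(C1 + c^2)
 v(c) = sqrt(C1 + c^2)


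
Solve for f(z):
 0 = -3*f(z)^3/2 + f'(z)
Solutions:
 f(z) = -sqrt(-1/(C1 + 3*z))
 f(z) = sqrt(-1/(C1 + 3*z))


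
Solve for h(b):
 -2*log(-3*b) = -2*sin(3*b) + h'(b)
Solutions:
 h(b) = C1 - 2*b*log(-b) - 2*b*log(3) + 2*b - 2*cos(3*b)/3


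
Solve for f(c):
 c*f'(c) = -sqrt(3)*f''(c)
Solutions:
 f(c) = C1 + C2*erf(sqrt(2)*3^(3/4)*c/6)


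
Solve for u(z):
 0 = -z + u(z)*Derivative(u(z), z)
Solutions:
 u(z) = -sqrt(C1 + z^2)
 u(z) = sqrt(C1 + z^2)


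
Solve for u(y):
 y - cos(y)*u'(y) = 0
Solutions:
 u(y) = C1 + Integral(y/cos(y), y)


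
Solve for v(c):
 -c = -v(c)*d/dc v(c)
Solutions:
 v(c) = -sqrt(C1 + c^2)
 v(c) = sqrt(C1 + c^2)


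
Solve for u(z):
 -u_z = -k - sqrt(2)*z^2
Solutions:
 u(z) = C1 + k*z + sqrt(2)*z^3/3


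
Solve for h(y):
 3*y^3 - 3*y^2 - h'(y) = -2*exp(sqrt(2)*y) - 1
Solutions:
 h(y) = C1 + 3*y^4/4 - y^3 + y + sqrt(2)*exp(sqrt(2)*y)


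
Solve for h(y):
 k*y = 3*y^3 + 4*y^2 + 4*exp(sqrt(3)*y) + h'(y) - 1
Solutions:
 h(y) = C1 + k*y^2/2 - 3*y^4/4 - 4*y^3/3 + y - 4*sqrt(3)*exp(sqrt(3)*y)/3


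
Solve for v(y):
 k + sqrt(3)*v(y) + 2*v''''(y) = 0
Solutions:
 v(y) = -sqrt(3)*k/3 + (C1*sin(2^(1/4)*3^(1/8)*y/2) + C2*cos(2^(1/4)*3^(1/8)*y/2))*exp(-2^(1/4)*3^(1/8)*y/2) + (C3*sin(2^(1/4)*3^(1/8)*y/2) + C4*cos(2^(1/4)*3^(1/8)*y/2))*exp(2^(1/4)*3^(1/8)*y/2)


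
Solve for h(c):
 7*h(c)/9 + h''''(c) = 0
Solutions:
 h(c) = (C1*sin(sqrt(6)*7^(1/4)*c/6) + C2*cos(sqrt(6)*7^(1/4)*c/6))*exp(-sqrt(6)*7^(1/4)*c/6) + (C3*sin(sqrt(6)*7^(1/4)*c/6) + C4*cos(sqrt(6)*7^(1/4)*c/6))*exp(sqrt(6)*7^(1/4)*c/6)


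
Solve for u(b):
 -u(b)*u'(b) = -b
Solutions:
 u(b) = -sqrt(C1 + b^2)
 u(b) = sqrt(C1 + b^2)


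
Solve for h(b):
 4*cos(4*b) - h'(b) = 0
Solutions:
 h(b) = C1 + sin(4*b)


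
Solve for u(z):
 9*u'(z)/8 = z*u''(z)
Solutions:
 u(z) = C1 + C2*z^(17/8)


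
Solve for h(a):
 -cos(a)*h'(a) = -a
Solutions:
 h(a) = C1 + Integral(a/cos(a), a)


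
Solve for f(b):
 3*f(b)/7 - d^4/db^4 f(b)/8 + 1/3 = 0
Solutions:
 f(b) = C1*exp(-24^(1/4)*7^(3/4)*b/7) + C2*exp(24^(1/4)*7^(3/4)*b/7) + C3*sin(24^(1/4)*7^(3/4)*b/7) + C4*cos(24^(1/4)*7^(3/4)*b/7) - 7/9


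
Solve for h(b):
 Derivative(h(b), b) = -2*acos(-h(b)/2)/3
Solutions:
 Integral(1/acos(-_y/2), (_y, h(b))) = C1 - 2*b/3


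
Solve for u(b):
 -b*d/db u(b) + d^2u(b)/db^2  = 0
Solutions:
 u(b) = C1 + C2*erfi(sqrt(2)*b/2)


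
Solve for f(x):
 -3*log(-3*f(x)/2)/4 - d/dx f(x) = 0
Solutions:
 4*Integral(1/(log(-_y) - log(2) + log(3)), (_y, f(x)))/3 = C1 - x


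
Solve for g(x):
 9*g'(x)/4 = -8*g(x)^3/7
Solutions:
 g(x) = -3*sqrt(14)*sqrt(-1/(C1 - 32*x))/2
 g(x) = 3*sqrt(14)*sqrt(-1/(C1 - 32*x))/2


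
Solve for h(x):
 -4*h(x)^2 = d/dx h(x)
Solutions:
 h(x) = 1/(C1 + 4*x)


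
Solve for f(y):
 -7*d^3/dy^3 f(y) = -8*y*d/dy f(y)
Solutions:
 f(y) = C1 + Integral(C2*airyai(2*7^(2/3)*y/7) + C3*airybi(2*7^(2/3)*y/7), y)


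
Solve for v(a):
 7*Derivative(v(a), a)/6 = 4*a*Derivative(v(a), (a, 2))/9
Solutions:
 v(a) = C1 + C2*a^(29/8)


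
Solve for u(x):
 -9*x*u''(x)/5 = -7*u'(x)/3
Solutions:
 u(x) = C1 + C2*x^(62/27)


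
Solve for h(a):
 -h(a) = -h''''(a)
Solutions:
 h(a) = C1*exp(-a) + C2*exp(a) + C3*sin(a) + C4*cos(a)


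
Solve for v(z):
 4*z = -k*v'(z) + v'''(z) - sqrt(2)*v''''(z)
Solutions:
 v(z) = C1 + C2*exp(z*(sqrt(2)*(27*k + sqrt((27*k - 1)^2 - 1) - 1)^(1/3) - sqrt(6)*I*(27*k + sqrt((27*k - 1)^2 - 1) - 1)^(1/3) + 2*sqrt(2) - 8/((-sqrt(2) + sqrt(6)*I)*(27*k + sqrt((27*k - 1)^2 - 1) - 1)^(1/3)))/12) + C3*exp(z*(sqrt(2)*(27*k + sqrt((27*k - 1)^2 - 1) - 1)^(1/3) + sqrt(6)*I*(27*k + sqrt((27*k - 1)^2 - 1) - 1)^(1/3) + 2*sqrt(2) + 8/((sqrt(2) + sqrt(6)*I)*(27*k + sqrt((27*k - 1)^2 - 1) - 1)^(1/3)))/12) + C4*exp(sqrt(2)*z*(-(27*k + sqrt((27*k - 1)^2 - 1) - 1)^(1/3) + 1 - 1/(27*k + sqrt((27*k - 1)^2 - 1) - 1)^(1/3))/6) - 2*z^2/k


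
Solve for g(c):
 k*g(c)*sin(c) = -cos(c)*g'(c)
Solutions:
 g(c) = C1*exp(k*log(cos(c)))


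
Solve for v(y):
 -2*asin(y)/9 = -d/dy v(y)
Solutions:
 v(y) = C1 + 2*y*asin(y)/9 + 2*sqrt(1 - y^2)/9


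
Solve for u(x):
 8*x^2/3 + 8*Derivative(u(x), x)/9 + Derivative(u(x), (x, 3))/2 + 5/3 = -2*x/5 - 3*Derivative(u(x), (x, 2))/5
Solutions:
 u(x) = C1 - x^3 + 9*x^2/5 - 93*x/100 + (C2*sin(sqrt(319)*x/15) + C3*cos(sqrt(319)*x/15))*exp(-3*x/5)


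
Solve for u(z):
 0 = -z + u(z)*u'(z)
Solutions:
 u(z) = -sqrt(C1 + z^2)
 u(z) = sqrt(C1 + z^2)


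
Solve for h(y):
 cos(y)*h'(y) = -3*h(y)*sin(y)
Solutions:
 h(y) = C1*cos(y)^3


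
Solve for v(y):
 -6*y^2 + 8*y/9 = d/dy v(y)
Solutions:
 v(y) = C1 - 2*y^3 + 4*y^2/9


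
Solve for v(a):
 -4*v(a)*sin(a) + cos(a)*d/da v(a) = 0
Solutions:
 v(a) = C1/cos(a)^4


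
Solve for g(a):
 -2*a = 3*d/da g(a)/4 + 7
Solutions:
 g(a) = C1 - 4*a^2/3 - 28*a/3


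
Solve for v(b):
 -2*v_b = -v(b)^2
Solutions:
 v(b) = -2/(C1 + b)


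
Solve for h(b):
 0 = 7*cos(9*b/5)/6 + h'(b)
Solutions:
 h(b) = C1 - 35*sin(9*b/5)/54


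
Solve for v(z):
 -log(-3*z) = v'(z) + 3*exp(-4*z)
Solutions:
 v(z) = C1 - z*log(-z) + z*(1 - log(3)) + 3*exp(-4*z)/4


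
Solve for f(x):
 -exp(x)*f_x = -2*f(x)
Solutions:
 f(x) = C1*exp(-2*exp(-x))


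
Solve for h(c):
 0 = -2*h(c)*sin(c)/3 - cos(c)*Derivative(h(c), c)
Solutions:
 h(c) = C1*cos(c)^(2/3)


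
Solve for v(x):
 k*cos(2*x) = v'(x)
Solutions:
 v(x) = C1 + k*sin(2*x)/2


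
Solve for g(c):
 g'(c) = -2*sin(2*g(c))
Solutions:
 g(c) = pi - acos((-C1 - exp(8*c))/(C1 - exp(8*c)))/2
 g(c) = acos((-C1 - exp(8*c))/(C1 - exp(8*c)))/2


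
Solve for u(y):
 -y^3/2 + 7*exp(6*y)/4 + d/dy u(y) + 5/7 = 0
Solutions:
 u(y) = C1 + y^4/8 - 5*y/7 - 7*exp(6*y)/24


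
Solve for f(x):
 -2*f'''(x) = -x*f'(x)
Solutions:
 f(x) = C1 + Integral(C2*airyai(2^(2/3)*x/2) + C3*airybi(2^(2/3)*x/2), x)


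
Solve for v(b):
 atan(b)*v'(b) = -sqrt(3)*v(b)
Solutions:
 v(b) = C1*exp(-sqrt(3)*Integral(1/atan(b), b))


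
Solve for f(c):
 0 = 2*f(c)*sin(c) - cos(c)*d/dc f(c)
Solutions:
 f(c) = C1/cos(c)^2


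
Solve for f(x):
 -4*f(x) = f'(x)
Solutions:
 f(x) = C1*exp(-4*x)


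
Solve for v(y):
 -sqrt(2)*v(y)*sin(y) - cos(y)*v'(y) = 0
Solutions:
 v(y) = C1*cos(y)^(sqrt(2))


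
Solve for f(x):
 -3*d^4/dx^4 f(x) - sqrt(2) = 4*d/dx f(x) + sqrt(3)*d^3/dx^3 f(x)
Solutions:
 f(x) = C1 + C2*exp(x*(-2*sqrt(3) + (sqrt(3)/9 + 18 + sqrt(-3 + (sqrt(3) + 162)^2)/9)^(-1/3) + 3*(sqrt(3)/9 + 18 + sqrt(-3 + (sqrt(3) + 162)^2)/9)^(1/3))/18)*sin(sqrt(3)*x*(-3*(sqrt(3)/9 + 18 + sqrt(-4/27 + (2*sqrt(3)/9 + 36)^2)/2)^(1/3) + (sqrt(3)/9 + 18 + sqrt(-4/27 + (2*sqrt(3)/9 + 36)^2)/2)^(-1/3))/18) + C3*exp(x*(-2*sqrt(3) + (sqrt(3)/9 + 18 + sqrt(-3 + (sqrt(3) + 162)^2)/9)^(-1/3) + 3*(sqrt(3)/9 + 18 + sqrt(-3 + (sqrt(3) + 162)^2)/9)^(1/3))/18)*cos(sqrt(3)*x*(-3*(sqrt(3)/9 + 18 + sqrt(-4/27 + (2*sqrt(3)/9 + 36)^2)/2)^(1/3) + (sqrt(3)/9 + 18 + sqrt(-4/27 + (2*sqrt(3)/9 + 36)^2)/2)^(-1/3))/18) + C4*exp(-x*((sqrt(3)/9 + 18 + sqrt(-3 + (sqrt(3) + 162)^2)/9)^(-1/3) + sqrt(3) + 3*(sqrt(3)/9 + 18 + sqrt(-3 + (sqrt(3) + 162)^2)/9)^(1/3))/9) - sqrt(2)*x/4


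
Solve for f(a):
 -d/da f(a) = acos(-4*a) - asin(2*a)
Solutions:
 f(a) = C1 - a*acos(-4*a) + a*asin(2*a) - sqrt(1 - 16*a^2)/4 + sqrt(1 - 4*a^2)/2


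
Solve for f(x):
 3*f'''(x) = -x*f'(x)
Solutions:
 f(x) = C1 + Integral(C2*airyai(-3^(2/3)*x/3) + C3*airybi(-3^(2/3)*x/3), x)


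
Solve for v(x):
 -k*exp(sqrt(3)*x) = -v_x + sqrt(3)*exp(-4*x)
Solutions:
 v(x) = C1 + sqrt(3)*k*exp(sqrt(3)*x)/3 - sqrt(3)*exp(-4*x)/4


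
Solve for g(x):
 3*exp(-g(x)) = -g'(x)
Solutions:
 g(x) = log(C1 - 3*x)


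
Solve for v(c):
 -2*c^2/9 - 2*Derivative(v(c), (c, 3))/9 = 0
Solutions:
 v(c) = C1 + C2*c + C3*c^2 - c^5/60


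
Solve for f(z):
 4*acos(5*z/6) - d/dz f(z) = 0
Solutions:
 f(z) = C1 + 4*z*acos(5*z/6) - 4*sqrt(36 - 25*z^2)/5


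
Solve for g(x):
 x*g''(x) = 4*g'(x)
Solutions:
 g(x) = C1 + C2*x^5


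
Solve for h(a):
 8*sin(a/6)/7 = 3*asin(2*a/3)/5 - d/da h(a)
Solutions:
 h(a) = C1 + 3*a*asin(2*a/3)/5 + 3*sqrt(9 - 4*a^2)/10 + 48*cos(a/6)/7


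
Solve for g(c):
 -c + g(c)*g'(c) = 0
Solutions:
 g(c) = -sqrt(C1 + c^2)
 g(c) = sqrt(C1 + c^2)


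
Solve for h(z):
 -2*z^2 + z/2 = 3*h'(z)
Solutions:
 h(z) = C1 - 2*z^3/9 + z^2/12


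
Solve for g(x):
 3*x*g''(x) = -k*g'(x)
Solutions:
 g(x) = C1 + x^(1 - re(k)/3)*(C2*sin(log(x)*Abs(im(k))/3) + C3*cos(log(x)*im(k)/3))


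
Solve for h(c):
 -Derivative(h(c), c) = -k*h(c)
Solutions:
 h(c) = C1*exp(c*k)


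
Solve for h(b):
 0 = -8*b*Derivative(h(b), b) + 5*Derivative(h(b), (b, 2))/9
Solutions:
 h(b) = C1 + C2*erfi(6*sqrt(5)*b/5)


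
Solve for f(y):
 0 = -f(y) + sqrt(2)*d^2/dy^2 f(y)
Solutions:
 f(y) = C1*exp(-2^(3/4)*y/2) + C2*exp(2^(3/4)*y/2)


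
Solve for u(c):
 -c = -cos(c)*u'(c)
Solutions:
 u(c) = C1 + Integral(c/cos(c), c)


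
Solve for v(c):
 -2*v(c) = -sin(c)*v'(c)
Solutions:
 v(c) = C1*(cos(c) - 1)/(cos(c) + 1)


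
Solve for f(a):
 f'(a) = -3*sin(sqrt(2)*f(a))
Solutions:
 f(a) = sqrt(2)*(pi - acos((-exp(2*sqrt(2)*C1) - exp(6*sqrt(2)*a))/(exp(2*sqrt(2)*C1) - exp(6*sqrt(2)*a)))/2)
 f(a) = sqrt(2)*acos((-exp(2*sqrt(2)*C1) - exp(6*sqrt(2)*a))/(exp(2*sqrt(2)*C1) - exp(6*sqrt(2)*a)))/2


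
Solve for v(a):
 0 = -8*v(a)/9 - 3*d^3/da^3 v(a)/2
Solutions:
 v(a) = C3*exp(-2*2^(1/3)*a/3) + (C1*sin(2^(1/3)*sqrt(3)*a/3) + C2*cos(2^(1/3)*sqrt(3)*a/3))*exp(2^(1/3)*a/3)


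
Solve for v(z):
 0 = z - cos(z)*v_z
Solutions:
 v(z) = C1 + Integral(z/cos(z), z)


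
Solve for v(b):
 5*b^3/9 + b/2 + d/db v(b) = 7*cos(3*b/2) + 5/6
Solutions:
 v(b) = C1 - 5*b^4/36 - b^2/4 + 5*b/6 + 14*sin(3*b/2)/3


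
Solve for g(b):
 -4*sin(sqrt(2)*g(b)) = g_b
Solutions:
 g(b) = sqrt(2)*(pi - acos((-exp(2*sqrt(2)*C1) - exp(8*sqrt(2)*b))/(exp(2*sqrt(2)*C1) - exp(8*sqrt(2)*b)))/2)
 g(b) = sqrt(2)*acos((-exp(2*sqrt(2)*C1) - exp(8*sqrt(2)*b))/(exp(2*sqrt(2)*C1) - exp(8*sqrt(2)*b)))/2


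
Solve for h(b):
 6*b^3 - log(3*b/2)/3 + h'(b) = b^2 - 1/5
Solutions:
 h(b) = C1 - 3*b^4/2 + b^3/3 + b*log(b)/3 - 8*b/15 - b*log(2)/3 + b*log(3)/3


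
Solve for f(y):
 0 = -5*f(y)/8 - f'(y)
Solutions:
 f(y) = C1*exp(-5*y/8)


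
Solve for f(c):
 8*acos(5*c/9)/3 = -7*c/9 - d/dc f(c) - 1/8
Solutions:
 f(c) = C1 - 7*c^2/18 - 8*c*acos(5*c/9)/3 - c/8 + 8*sqrt(81 - 25*c^2)/15


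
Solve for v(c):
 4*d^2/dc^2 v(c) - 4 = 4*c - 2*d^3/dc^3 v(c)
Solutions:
 v(c) = C1 + C2*c + C3*exp(-2*c) + c^3/6 + c^2/4


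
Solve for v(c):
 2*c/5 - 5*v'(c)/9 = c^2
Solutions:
 v(c) = C1 - 3*c^3/5 + 9*c^2/25


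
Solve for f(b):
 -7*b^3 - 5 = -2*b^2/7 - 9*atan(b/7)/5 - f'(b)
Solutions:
 f(b) = C1 + 7*b^4/4 - 2*b^3/21 - 9*b*atan(b/7)/5 + 5*b + 63*log(b^2 + 49)/10


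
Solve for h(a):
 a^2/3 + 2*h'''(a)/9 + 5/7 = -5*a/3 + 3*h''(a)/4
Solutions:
 h(a) = C1 + C2*a + C3*exp(27*a/8) + a^4/27 + 302*a^3/729 + 38782*a^2/45927


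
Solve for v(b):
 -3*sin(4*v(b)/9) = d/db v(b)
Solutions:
 3*b + 9*log(cos(4*v(b)/9) - 1)/8 - 9*log(cos(4*v(b)/9) + 1)/8 = C1


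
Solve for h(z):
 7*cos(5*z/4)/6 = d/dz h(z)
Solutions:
 h(z) = C1 + 14*sin(5*z/4)/15


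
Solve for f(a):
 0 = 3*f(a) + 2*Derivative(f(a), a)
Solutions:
 f(a) = C1*exp(-3*a/2)


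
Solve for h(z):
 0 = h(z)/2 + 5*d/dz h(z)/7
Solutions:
 h(z) = C1*exp(-7*z/10)


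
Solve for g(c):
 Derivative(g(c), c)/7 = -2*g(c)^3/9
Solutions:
 g(c) = -3*sqrt(2)*sqrt(-1/(C1 - 14*c))/2
 g(c) = 3*sqrt(2)*sqrt(-1/(C1 - 14*c))/2


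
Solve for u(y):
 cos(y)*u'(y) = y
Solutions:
 u(y) = C1 + Integral(y/cos(y), y)


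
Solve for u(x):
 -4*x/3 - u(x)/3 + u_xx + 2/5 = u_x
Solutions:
 u(x) = C1*exp(x*(3 - sqrt(21))/6) + C2*exp(x*(3 + sqrt(21))/6) - 4*x + 66/5


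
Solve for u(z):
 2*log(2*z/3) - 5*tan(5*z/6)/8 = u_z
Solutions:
 u(z) = C1 + 2*z*log(z) - 2*z*log(3) - 2*z + 2*z*log(2) + 3*log(cos(5*z/6))/4


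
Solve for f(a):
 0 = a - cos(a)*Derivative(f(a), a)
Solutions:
 f(a) = C1 + Integral(a/cos(a), a)


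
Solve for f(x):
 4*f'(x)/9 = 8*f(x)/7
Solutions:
 f(x) = C1*exp(18*x/7)


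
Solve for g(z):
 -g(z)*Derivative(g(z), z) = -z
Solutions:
 g(z) = -sqrt(C1 + z^2)
 g(z) = sqrt(C1 + z^2)


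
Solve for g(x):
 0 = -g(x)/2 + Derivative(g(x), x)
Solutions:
 g(x) = C1*exp(x/2)


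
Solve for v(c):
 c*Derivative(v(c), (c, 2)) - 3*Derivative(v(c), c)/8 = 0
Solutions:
 v(c) = C1 + C2*c^(11/8)


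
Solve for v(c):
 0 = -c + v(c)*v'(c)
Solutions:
 v(c) = -sqrt(C1 + c^2)
 v(c) = sqrt(C1 + c^2)


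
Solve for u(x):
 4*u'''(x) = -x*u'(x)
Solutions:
 u(x) = C1 + Integral(C2*airyai(-2^(1/3)*x/2) + C3*airybi(-2^(1/3)*x/2), x)


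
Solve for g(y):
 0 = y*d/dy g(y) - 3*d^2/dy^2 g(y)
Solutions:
 g(y) = C1 + C2*erfi(sqrt(6)*y/6)


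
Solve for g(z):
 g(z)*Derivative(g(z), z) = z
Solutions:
 g(z) = -sqrt(C1 + z^2)
 g(z) = sqrt(C1 + z^2)


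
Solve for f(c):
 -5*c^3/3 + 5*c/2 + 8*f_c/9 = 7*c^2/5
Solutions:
 f(c) = C1 + 15*c^4/32 + 21*c^3/40 - 45*c^2/32


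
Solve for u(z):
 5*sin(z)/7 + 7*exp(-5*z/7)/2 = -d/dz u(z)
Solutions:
 u(z) = C1 + 5*cos(z)/7 + 49*exp(-5*z/7)/10


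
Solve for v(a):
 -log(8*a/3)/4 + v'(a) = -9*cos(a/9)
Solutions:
 v(a) = C1 + a*log(a)/4 - a*log(3) - a/4 + 3*a*log(6)/4 - 81*sin(a/9)


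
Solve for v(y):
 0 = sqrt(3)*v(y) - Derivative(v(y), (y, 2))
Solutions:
 v(y) = C1*exp(-3^(1/4)*y) + C2*exp(3^(1/4)*y)


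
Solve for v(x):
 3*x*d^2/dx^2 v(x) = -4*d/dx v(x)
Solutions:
 v(x) = C1 + C2/x^(1/3)


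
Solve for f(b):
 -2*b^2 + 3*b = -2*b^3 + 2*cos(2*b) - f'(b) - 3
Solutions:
 f(b) = C1 - b^4/2 + 2*b^3/3 - 3*b^2/2 - 3*b + sin(2*b)


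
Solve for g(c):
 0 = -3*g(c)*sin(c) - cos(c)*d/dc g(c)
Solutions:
 g(c) = C1*cos(c)^3


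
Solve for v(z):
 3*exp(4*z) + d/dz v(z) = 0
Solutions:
 v(z) = C1 - 3*exp(4*z)/4


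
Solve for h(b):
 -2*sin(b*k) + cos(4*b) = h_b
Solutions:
 h(b) = C1 + sin(4*b)/4 + 2*cos(b*k)/k


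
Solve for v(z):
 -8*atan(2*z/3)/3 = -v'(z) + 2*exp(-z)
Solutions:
 v(z) = C1 + 8*z*atan(2*z/3)/3 - 2*log(4*z^2 + 9) - 2*exp(-z)


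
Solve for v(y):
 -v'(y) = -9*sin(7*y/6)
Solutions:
 v(y) = C1 - 54*cos(7*y/6)/7


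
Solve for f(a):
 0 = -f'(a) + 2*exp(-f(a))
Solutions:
 f(a) = log(C1 + 2*a)


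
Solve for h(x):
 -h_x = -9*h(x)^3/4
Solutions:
 h(x) = -sqrt(2)*sqrt(-1/(C1 + 9*x))
 h(x) = sqrt(2)*sqrt(-1/(C1 + 9*x))


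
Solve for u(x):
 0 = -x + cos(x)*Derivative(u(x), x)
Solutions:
 u(x) = C1 + Integral(x/cos(x), x)


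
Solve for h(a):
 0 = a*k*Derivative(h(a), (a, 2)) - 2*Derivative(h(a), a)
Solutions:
 h(a) = C1 + a^(((re(k) + 2)*re(k) + im(k)^2)/(re(k)^2 + im(k)^2))*(C2*sin(2*log(a)*Abs(im(k))/(re(k)^2 + im(k)^2)) + C3*cos(2*log(a)*im(k)/(re(k)^2 + im(k)^2)))


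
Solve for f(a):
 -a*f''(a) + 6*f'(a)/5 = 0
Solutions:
 f(a) = C1 + C2*a^(11/5)


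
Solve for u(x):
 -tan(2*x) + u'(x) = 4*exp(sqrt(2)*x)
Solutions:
 u(x) = C1 + 2*sqrt(2)*exp(sqrt(2)*x) - log(cos(2*x))/2


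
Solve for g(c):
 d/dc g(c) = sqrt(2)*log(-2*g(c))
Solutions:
 -sqrt(2)*Integral(1/(log(-_y) + log(2)), (_y, g(c)))/2 = C1 - c


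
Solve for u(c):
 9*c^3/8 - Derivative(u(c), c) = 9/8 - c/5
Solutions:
 u(c) = C1 + 9*c^4/32 + c^2/10 - 9*c/8


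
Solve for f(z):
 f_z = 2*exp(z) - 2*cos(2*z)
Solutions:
 f(z) = C1 + 2*exp(z) - sin(2*z)


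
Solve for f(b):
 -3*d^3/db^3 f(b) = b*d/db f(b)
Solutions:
 f(b) = C1 + Integral(C2*airyai(-3^(2/3)*b/3) + C3*airybi(-3^(2/3)*b/3), b)


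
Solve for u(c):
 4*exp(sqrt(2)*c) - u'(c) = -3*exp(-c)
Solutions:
 u(c) = C1 + 2*sqrt(2)*exp(sqrt(2)*c) - 3*exp(-c)


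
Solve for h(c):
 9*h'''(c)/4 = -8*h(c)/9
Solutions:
 h(c) = C3*exp(-2*6^(2/3)*c/9) + (C1*sin(2^(2/3)*3^(1/6)*c/3) + C2*cos(2^(2/3)*3^(1/6)*c/3))*exp(6^(2/3)*c/9)


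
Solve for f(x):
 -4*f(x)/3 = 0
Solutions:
 f(x) = 0


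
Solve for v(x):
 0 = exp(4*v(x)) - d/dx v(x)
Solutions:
 v(x) = log(-(-1/(C1 + 4*x))^(1/4))
 v(x) = log(-1/(C1 + 4*x))/4
 v(x) = log(-I*(-1/(C1 + 4*x))^(1/4))
 v(x) = log(I*(-1/(C1 + 4*x))^(1/4))


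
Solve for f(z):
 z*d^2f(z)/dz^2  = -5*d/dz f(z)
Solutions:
 f(z) = C1 + C2/z^4


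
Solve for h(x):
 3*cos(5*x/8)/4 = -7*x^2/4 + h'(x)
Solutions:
 h(x) = C1 + 7*x^3/12 + 6*sin(5*x/8)/5


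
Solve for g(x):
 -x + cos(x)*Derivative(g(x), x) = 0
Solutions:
 g(x) = C1 + Integral(x/cos(x), x)


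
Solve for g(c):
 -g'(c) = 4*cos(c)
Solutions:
 g(c) = C1 - 4*sin(c)


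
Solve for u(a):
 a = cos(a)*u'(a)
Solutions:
 u(a) = C1 + Integral(a/cos(a), a)


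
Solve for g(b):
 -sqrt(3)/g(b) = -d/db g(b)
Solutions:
 g(b) = -sqrt(C1 + 2*sqrt(3)*b)
 g(b) = sqrt(C1 + 2*sqrt(3)*b)


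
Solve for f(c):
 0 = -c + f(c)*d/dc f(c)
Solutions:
 f(c) = -sqrt(C1 + c^2)
 f(c) = sqrt(C1 + c^2)


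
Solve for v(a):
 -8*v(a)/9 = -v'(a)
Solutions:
 v(a) = C1*exp(8*a/9)


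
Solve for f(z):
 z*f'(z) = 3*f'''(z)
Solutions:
 f(z) = C1 + Integral(C2*airyai(3^(2/3)*z/3) + C3*airybi(3^(2/3)*z/3), z)


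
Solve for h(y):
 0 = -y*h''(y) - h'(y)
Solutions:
 h(y) = C1 + C2*log(y)


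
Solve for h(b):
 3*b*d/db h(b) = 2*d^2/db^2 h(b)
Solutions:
 h(b) = C1 + C2*erfi(sqrt(3)*b/2)


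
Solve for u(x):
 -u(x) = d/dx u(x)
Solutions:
 u(x) = C1*exp(-x)


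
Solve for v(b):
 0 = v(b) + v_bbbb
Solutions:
 v(b) = (C1*sin(sqrt(2)*b/2) + C2*cos(sqrt(2)*b/2))*exp(-sqrt(2)*b/2) + (C3*sin(sqrt(2)*b/2) + C4*cos(sqrt(2)*b/2))*exp(sqrt(2)*b/2)


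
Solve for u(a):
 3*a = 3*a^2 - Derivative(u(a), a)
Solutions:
 u(a) = C1 + a^3 - 3*a^2/2


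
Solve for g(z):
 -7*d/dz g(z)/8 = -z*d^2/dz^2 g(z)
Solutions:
 g(z) = C1 + C2*z^(15/8)


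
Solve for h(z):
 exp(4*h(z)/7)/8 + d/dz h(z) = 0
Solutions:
 h(z) = 7*log(-(1/(C1 + z))^(1/4)) + 7*log(14)/4
 h(z) = 7*log(1/(C1 + z))/4 + 7*log(14)/4
 h(z) = 7*log(-I*(1/(C1 + z))^(1/4)) + 7*log(14)/4
 h(z) = 7*log(I*(1/(C1 + z))^(1/4)) + 7*log(14)/4


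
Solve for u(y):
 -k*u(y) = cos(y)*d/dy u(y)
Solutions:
 u(y) = C1*exp(k*(log(sin(y) - 1) - log(sin(y) + 1))/2)


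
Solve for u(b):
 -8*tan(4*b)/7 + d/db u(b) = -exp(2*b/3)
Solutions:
 u(b) = C1 - 3*exp(2*b/3)/2 - 2*log(cos(4*b))/7


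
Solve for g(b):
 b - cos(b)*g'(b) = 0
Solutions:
 g(b) = C1 + Integral(b/cos(b), b)


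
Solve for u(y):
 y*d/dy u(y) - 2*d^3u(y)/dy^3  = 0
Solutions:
 u(y) = C1 + Integral(C2*airyai(2^(2/3)*y/2) + C3*airybi(2^(2/3)*y/2), y)


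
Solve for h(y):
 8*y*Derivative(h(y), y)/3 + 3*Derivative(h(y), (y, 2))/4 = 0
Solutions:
 h(y) = C1 + C2*erf(4*y/3)


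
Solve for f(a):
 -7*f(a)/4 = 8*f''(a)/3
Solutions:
 f(a) = C1*sin(sqrt(42)*a/8) + C2*cos(sqrt(42)*a/8)


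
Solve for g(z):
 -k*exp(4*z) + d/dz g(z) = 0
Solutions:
 g(z) = C1 + k*exp(4*z)/4


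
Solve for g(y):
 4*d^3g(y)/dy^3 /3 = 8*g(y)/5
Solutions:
 g(y) = C3*exp(5^(2/3)*6^(1/3)*y/5) + (C1*sin(2^(1/3)*3^(5/6)*5^(2/3)*y/10) + C2*cos(2^(1/3)*3^(5/6)*5^(2/3)*y/10))*exp(-5^(2/3)*6^(1/3)*y/10)


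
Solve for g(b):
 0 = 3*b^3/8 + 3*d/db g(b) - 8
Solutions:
 g(b) = C1 - b^4/32 + 8*b/3


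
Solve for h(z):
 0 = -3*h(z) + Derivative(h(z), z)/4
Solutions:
 h(z) = C1*exp(12*z)


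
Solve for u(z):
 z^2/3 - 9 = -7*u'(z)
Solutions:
 u(z) = C1 - z^3/63 + 9*z/7


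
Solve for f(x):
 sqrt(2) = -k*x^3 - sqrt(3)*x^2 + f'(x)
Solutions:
 f(x) = C1 + k*x^4/4 + sqrt(3)*x^3/3 + sqrt(2)*x


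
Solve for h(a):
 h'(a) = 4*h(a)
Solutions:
 h(a) = C1*exp(4*a)


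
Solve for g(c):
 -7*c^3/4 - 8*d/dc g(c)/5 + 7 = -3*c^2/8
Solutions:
 g(c) = C1 - 35*c^4/128 + 5*c^3/64 + 35*c/8


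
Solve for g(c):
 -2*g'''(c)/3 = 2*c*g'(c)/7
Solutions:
 g(c) = C1 + Integral(C2*airyai(-3^(1/3)*7^(2/3)*c/7) + C3*airybi(-3^(1/3)*7^(2/3)*c/7), c)


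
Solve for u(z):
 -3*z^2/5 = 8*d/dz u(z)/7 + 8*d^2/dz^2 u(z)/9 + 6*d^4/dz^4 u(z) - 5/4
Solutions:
 u(z) = C1 + C2*exp(-14^(1/3)*z*(-7^(1/3)*(243 + sqrt(59833))^(1/3) + 14*2^(1/3)/(243 + sqrt(59833))^(1/3))/126)*sin(14^(1/3)*sqrt(3)*z*(14*2^(1/3)/(243 + sqrt(59833))^(1/3) + 7^(1/3)*(243 + sqrt(59833))^(1/3))/126) + C3*exp(-14^(1/3)*z*(-7^(1/3)*(243 + sqrt(59833))^(1/3) + 14*2^(1/3)/(243 + sqrt(59833))^(1/3))/126)*cos(14^(1/3)*sqrt(3)*z*(14*2^(1/3)/(243 + sqrt(59833))^(1/3) + 7^(1/3)*(243 + sqrt(59833))^(1/3))/126) + C4*exp(14^(1/3)*z*(-7^(1/3)*(243 + sqrt(59833))^(1/3) + 14*2^(1/3)/(243 + sqrt(59833))^(1/3))/63) - 7*z^3/40 + 49*z^2/120 + 1981*z/4320


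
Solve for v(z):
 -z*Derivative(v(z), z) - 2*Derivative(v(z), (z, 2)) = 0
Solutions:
 v(z) = C1 + C2*erf(z/2)


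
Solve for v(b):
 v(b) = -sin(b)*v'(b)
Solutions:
 v(b) = C1*sqrt(cos(b) + 1)/sqrt(cos(b) - 1)


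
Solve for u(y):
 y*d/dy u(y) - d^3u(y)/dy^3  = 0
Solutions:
 u(y) = C1 + Integral(C2*airyai(y) + C3*airybi(y), y)


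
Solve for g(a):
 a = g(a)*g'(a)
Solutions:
 g(a) = -sqrt(C1 + a^2)
 g(a) = sqrt(C1 + a^2)


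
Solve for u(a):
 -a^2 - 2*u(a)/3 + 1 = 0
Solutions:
 u(a) = 3/2 - 3*a^2/2


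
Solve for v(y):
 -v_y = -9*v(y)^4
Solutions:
 v(y) = (-1/(C1 + 27*y))^(1/3)
 v(y) = (-1/(C1 + 9*y))^(1/3)*(-3^(2/3) - 3*3^(1/6)*I)/6
 v(y) = (-1/(C1 + 9*y))^(1/3)*(-3^(2/3) + 3*3^(1/6)*I)/6


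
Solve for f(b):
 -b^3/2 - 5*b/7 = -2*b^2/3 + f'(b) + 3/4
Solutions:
 f(b) = C1 - b^4/8 + 2*b^3/9 - 5*b^2/14 - 3*b/4


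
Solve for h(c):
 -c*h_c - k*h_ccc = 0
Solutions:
 h(c) = C1 + Integral(C2*airyai(c*(-1/k)^(1/3)) + C3*airybi(c*(-1/k)^(1/3)), c)


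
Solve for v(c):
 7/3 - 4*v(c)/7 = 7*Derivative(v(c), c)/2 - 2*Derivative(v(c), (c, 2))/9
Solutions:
 v(c) = C1*exp(3*c*(147 - sqrt(22505))/56) + C2*exp(3*c*(147 + sqrt(22505))/56) + 49/12


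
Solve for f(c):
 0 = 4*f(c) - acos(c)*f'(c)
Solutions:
 f(c) = C1*exp(4*Integral(1/acos(c), c))


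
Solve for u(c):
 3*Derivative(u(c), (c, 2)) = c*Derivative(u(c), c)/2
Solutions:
 u(c) = C1 + C2*erfi(sqrt(3)*c/6)


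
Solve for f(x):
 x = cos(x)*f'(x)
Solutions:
 f(x) = C1 + Integral(x/cos(x), x)


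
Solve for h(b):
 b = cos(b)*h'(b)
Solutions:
 h(b) = C1 + Integral(b/cos(b), b)


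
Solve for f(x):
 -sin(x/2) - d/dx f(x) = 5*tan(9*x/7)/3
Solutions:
 f(x) = C1 + 35*log(cos(9*x/7))/27 + 2*cos(x/2)


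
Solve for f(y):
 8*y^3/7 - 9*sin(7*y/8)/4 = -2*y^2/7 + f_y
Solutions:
 f(y) = C1 + 2*y^4/7 + 2*y^3/21 + 18*cos(7*y/8)/7


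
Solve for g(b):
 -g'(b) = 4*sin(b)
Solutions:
 g(b) = C1 + 4*cos(b)


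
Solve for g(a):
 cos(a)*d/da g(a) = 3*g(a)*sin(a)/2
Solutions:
 g(a) = C1/cos(a)^(3/2)


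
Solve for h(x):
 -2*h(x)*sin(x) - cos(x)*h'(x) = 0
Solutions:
 h(x) = C1*cos(x)^2


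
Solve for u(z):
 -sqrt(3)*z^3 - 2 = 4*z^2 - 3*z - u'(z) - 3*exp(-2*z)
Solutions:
 u(z) = C1 + sqrt(3)*z^4/4 + 4*z^3/3 - 3*z^2/2 + 2*z + 3*exp(-2*z)/2


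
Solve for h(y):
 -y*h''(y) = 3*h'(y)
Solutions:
 h(y) = C1 + C2/y^2


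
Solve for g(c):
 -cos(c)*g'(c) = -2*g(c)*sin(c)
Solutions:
 g(c) = C1/cos(c)^2


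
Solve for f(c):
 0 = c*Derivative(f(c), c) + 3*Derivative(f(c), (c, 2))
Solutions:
 f(c) = C1 + C2*erf(sqrt(6)*c/6)


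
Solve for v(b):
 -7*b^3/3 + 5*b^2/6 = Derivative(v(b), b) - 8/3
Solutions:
 v(b) = C1 - 7*b^4/12 + 5*b^3/18 + 8*b/3


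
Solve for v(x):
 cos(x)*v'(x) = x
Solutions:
 v(x) = C1 + Integral(x/cos(x), x)


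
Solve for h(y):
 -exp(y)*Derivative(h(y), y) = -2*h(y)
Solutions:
 h(y) = C1*exp(-2*exp(-y))


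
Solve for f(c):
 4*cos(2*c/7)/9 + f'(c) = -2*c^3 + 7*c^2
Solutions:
 f(c) = C1 - c^4/2 + 7*c^3/3 - 14*sin(2*c/7)/9


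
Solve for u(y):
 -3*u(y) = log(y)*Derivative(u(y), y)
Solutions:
 u(y) = C1*exp(-3*li(y))


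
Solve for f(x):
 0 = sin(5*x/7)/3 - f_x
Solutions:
 f(x) = C1 - 7*cos(5*x/7)/15


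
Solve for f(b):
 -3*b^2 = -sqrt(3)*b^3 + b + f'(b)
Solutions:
 f(b) = C1 + sqrt(3)*b^4/4 - b^3 - b^2/2


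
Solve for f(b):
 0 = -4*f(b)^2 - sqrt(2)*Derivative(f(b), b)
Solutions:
 f(b) = 1/(C1 + 2*sqrt(2)*b)


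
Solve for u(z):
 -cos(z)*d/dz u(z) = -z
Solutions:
 u(z) = C1 + Integral(z/cos(z), z)


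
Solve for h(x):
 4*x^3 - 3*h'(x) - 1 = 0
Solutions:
 h(x) = C1 + x^4/3 - x/3


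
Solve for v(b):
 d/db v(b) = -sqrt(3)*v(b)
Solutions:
 v(b) = C1*exp(-sqrt(3)*b)


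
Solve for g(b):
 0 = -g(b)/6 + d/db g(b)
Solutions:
 g(b) = C1*exp(b/6)


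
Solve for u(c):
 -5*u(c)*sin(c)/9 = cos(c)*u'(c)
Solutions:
 u(c) = C1*cos(c)^(5/9)


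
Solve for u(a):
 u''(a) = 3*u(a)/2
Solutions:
 u(a) = C1*exp(-sqrt(6)*a/2) + C2*exp(sqrt(6)*a/2)


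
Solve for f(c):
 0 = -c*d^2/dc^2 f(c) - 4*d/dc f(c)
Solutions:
 f(c) = C1 + C2/c^3


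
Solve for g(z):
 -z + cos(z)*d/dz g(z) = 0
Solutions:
 g(z) = C1 + Integral(z/cos(z), z)


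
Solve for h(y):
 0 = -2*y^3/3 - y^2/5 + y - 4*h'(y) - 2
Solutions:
 h(y) = C1 - y^4/24 - y^3/60 + y^2/8 - y/2


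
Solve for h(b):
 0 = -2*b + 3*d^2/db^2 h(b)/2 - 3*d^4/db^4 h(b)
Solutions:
 h(b) = C1 + C2*b + C3*exp(-sqrt(2)*b/2) + C4*exp(sqrt(2)*b/2) + 2*b^3/9


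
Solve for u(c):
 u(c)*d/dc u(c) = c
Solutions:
 u(c) = -sqrt(C1 + c^2)
 u(c) = sqrt(C1 + c^2)


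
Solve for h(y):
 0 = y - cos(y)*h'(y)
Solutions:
 h(y) = C1 + Integral(y/cos(y), y)


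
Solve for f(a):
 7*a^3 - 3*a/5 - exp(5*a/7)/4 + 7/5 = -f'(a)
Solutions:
 f(a) = C1 - 7*a^4/4 + 3*a^2/10 - 7*a/5 + 7*exp(5*a/7)/20


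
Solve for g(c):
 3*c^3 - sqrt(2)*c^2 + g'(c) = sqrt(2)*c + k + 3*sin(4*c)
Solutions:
 g(c) = C1 - 3*c^4/4 + sqrt(2)*c^3/3 + sqrt(2)*c^2/2 + c*k - 3*cos(4*c)/4


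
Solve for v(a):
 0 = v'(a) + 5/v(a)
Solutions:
 v(a) = -sqrt(C1 - 10*a)
 v(a) = sqrt(C1 - 10*a)


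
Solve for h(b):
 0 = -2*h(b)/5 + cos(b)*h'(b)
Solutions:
 h(b) = C1*(sin(b) + 1)^(1/5)/(sin(b) - 1)^(1/5)


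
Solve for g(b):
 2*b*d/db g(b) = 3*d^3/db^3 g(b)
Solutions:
 g(b) = C1 + Integral(C2*airyai(2^(1/3)*3^(2/3)*b/3) + C3*airybi(2^(1/3)*3^(2/3)*b/3), b)


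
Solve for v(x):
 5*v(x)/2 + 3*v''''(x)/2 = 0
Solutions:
 v(x) = (C1*sin(sqrt(2)*3^(3/4)*5^(1/4)*x/6) + C2*cos(sqrt(2)*3^(3/4)*5^(1/4)*x/6))*exp(-sqrt(2)*3^(3/4)*5^(1/4)*x/6) + (C3*sin(sqrt(2)*3^(3/4)*5^(1/4)*x/6) + C4*cos(sqrt(2)*3^(3/4)*5^(1/4)*x/6))*exp(sqrt(2)*3^(3/4)*5^(1/4)*x/6)


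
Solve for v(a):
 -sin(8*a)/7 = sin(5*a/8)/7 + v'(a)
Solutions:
 v(a) = C1 + 8*cos(5*a/8)/35 + cos(8*a)/56


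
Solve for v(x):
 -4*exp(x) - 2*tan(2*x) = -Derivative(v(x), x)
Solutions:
 v(x) = C1 + 4*exp(x) - log(cos(2*x))


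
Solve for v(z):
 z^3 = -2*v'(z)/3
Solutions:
 v(z) = C1 - 3*z^4/8


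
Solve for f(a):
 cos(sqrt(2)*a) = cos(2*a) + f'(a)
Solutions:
 f(a) = C1 - sin(2*a)/2 + sqrt(2)*sin(sqrt(2)*a)/2


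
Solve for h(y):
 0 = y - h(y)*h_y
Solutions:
 h(y) = -sqrt(C1 + y^2)
 h(y) = sqrt(C1 + y^2)


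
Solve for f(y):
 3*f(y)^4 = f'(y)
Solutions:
 f(y) = (-1/(C1 + 9*y))^(1/3)
 f(y) = (-1/(C1 + 3*y))^(1/3)*(-3^(2/3) - 3*3^(1/6)*I)/6
 f(y) = (-1/(C1 + 3*y))^(1/3)*(-3^(2/3) + 3*3^(1/6)*I)/6


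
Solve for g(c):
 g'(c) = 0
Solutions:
 g(c) = C1


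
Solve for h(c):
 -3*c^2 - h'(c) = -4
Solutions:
 h(c) = C1 - c^3 + 4*c


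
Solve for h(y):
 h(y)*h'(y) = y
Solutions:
 h(y) = -sqrt(C1 + y^2)
 h(y) = sqrt(C1 + y^2)


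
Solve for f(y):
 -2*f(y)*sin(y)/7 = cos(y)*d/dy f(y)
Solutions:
 f(y) = C1*cos(y)^(2/7)


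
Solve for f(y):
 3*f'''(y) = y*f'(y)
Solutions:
 f(y) = C1 + Integral(C2*airyai(3^(2/3)*y/3) + C3*airybi(3^(2/3)*y/3), y)


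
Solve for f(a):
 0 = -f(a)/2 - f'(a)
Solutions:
 f(a) = C1*exp(-a/2)


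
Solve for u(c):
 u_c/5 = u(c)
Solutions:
 u(c) = C1*exp(5*c)


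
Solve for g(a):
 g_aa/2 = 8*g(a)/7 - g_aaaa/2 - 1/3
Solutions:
 g(a) = C1*exp(-sqrt(14)*a*sqrt(-7 + sqrt(497))/14) + C2*exp(sqrt(14)*a*sqrt(-7 + sqrt(497))/14) + C3*sin(sqrt(14)*a*sqrt(7 + sqrt(497))/14) + C4*cos(sqrt(14)*a*sqrt(7 + sqrt(497))/14) + 7/24


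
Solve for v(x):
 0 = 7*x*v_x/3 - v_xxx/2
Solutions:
 v(x) = C1 + Integral(C2*airyai(14^(1/3)*3^(2/3)*x/3) + C3*airybi(14^(1/3)*3^(2/3)*x/3), x)


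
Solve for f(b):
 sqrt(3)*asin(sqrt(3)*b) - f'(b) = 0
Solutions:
 f(b) = C1 + sqrt(3)*(b*asin(sqrt(3)*b) + sqrt(3)*sqrt(1 - 3*b^2)/3)


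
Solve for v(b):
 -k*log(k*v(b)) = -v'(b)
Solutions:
 li(k*v(b))/k = C1 + b*k


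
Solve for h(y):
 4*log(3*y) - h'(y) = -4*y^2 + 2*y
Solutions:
 h(y) = C1 + 4*y^3/3 - y^2 + 4*y*log(y) - 4*y + y*log(81)


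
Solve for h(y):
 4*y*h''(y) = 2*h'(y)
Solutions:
 h(y) = C1 + C2*y^(3/2)


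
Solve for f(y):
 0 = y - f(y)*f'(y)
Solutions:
 f(y) = -sqrt(C1 + y^2)
 f(y) = sqrt(C1 + y^2)


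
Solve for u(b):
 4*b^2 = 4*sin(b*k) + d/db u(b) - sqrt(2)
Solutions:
 u(b) = C1 + 4*b^3/3 + sqrt(2)*b + 4*cos(b*k)/k


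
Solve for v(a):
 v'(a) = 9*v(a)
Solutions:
 v(a) = C1*exp(9*a)


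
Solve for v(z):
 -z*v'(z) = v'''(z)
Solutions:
 v(z) = C1 + Integral(C2*airyai(-z) + C3*airybi(-z), z)


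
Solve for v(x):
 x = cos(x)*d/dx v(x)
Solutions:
 v(x) = C1 + Integral(x/cos(x), x)


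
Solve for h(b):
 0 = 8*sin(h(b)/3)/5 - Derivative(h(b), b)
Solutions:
 -8*b/5 + 3*log(cos(h(b)/3) - 1)/2 - 3*log(cos(h(b)/3) + 1)/2 = C1


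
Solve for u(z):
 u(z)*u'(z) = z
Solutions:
 u(z) = -sqrt(C1 + z^2)
 u(z) = sqrt(C1 + z^2)


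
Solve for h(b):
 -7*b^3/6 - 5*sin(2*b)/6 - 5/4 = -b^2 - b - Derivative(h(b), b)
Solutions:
 h(b) = C1 + 7*b^4/24 - b^3/3 - b^2/2 + 5*b/4 - 5*cos(2*b)/12


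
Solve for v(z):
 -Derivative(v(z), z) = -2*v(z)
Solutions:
 v(z) = C1*exp(2*z)


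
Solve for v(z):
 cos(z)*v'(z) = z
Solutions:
 v(z) = C1 + Integral(z/cos(z), z)


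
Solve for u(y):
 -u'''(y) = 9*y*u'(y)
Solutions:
 u(y) = C1 + Integral(C2*airyai(-3^(2/3)*y) + C3*airybi(-3^(2/3)*y), y)


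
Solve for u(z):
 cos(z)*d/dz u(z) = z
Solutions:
 u(z) = C1 + Integral(z/cos(z), z)


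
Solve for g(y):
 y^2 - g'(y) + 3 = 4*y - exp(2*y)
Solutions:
 g(y) = C1 + y^3/3 - 2*y^2 + 3*y + exp(2*y)/2


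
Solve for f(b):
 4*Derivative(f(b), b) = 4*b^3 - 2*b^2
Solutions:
 f(b) = C1 + b^4/4 - b^3/6


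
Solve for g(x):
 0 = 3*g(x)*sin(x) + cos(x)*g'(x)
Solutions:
 g(x) = C1*cos(x)^3


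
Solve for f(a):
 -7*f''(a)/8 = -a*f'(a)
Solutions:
 f(a) = C1 + C2*erfi(2*sqrt(7)*a/7)


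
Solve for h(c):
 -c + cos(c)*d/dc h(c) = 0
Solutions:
 h(c) = C1 + Integral(c/cos(c), c)


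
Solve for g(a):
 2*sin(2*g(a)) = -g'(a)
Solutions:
 g(a) = pi - acos((-C1 - exp(8*a))/(C1 - exp(8*a)))/2
 g(a) = acos((-C1 - exp(8*a))/(C1 - exp(8*a)))/2


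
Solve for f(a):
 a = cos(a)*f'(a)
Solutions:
 f(a) = C1 + Integral(a/cos(a), a)


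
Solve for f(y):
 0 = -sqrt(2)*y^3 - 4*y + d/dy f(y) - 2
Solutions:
 f(y) = C1 + sqrt(2)*y^4/4 + 2*y^2 + 2*y


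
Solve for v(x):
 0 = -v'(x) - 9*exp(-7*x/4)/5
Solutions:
 v(x) = C1 + 36*exp(-7*x/4)/35


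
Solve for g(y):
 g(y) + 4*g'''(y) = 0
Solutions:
 g(y) = C3*exp(-2^(1/3)*y/2) + (C1*sin(2^(1/3)*sqrt(3)*y/4) + C2*cos(2^(1/3)*sqrt(3)*y/4))*exp(2^(1/3)*y/4)


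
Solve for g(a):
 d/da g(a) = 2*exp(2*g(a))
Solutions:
 g(a) = log(-sqrt(-1/(C1 + 2*a))) - log(2)/2
 g(a) = log(-1/(C1 + 2*a))/2 - log(2)/2


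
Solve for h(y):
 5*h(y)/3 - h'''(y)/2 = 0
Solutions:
 h(y) = C3*exp(10^(1/3)*3^(2/3)*y/3) + (C1*sin(10^(1/3)*3^(1/6)*y/2) + C2*cos(10^(1/3)*3^(1/6)*y/2))*exp(-10^(1/3)*3^(2/3)*y/6)


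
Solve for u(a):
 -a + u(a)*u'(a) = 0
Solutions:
 u(a) = -sqrt(C1 + a^2)
 u(a) = sqrt(C1 + a^2)


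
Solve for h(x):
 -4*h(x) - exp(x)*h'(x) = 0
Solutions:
 h(x) = C1*exp(4*exp(-x))


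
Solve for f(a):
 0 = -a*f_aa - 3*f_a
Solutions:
 f(a) = C1 + C2/a^2


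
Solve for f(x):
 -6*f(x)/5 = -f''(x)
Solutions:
 f(x) = C1*exp(-sqrt(30)*x/5) + C2*exp(sqrt(30)*x/5)


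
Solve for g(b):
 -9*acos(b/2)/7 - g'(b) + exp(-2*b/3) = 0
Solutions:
 g(b) = C1 - 9*b*acos(b/2)/7 + 9*sqrt(4 - b^2)/7 - 3*exp(-2*b/3)/2


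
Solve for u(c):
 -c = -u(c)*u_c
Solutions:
 u(c) = -sqrt(C1 + c^2)
 u(c) = sqrt(C1 + c^2)


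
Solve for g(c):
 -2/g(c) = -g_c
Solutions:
 g(c) = -sqrt(C1 + 4*c)
 g(c) = sqrt(C1 + 4*c)


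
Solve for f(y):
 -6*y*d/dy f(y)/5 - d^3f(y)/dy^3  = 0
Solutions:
 f(y) = C1 + Integral(C2*airyai(-5^(2/3)*6^(1/3)*y/5) + C3*airybi(-5^(2/3)*6^(1/3)*y/5), y)


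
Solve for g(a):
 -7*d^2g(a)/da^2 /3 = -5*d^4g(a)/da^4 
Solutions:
 g(a) = C1 + C2*a + C3*exp(-sqrt(105)*a/15) + C4*exp(sqrt(105)*a/15)


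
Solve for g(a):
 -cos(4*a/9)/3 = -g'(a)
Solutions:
 g(a) = C1 + 3*sin(4*a/9)/4


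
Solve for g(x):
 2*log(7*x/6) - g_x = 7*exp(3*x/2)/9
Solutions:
 g(x) = C1 + 2*x*log(x) + 2*x*(-log(6) - 1 + log(7)) - 14*exp(3*x/2)/27


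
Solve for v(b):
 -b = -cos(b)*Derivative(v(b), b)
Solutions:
 v(b) = C1 + Integral(b/cos(b), b)


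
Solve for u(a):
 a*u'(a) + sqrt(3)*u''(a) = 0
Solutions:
 u(a) = C1 + C2*erf(sqrt(2)*3^(3/4)*a/6)


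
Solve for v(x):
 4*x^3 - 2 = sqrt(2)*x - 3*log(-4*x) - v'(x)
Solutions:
 v(x) = C1 - x^4 + sqrt(2)*x^2/2 - 3*x*log(-x) + x*(5 - 6*log(2))


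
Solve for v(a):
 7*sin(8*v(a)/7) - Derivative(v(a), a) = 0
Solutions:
 -7*a + 7*log(cos(8*v(a)/7) - 1)/16 - 7*log(cos(8*v(a)/7) + 1)/16 = C1


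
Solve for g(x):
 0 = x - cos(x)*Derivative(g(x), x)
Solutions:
 g(x) = C1 + Integral(x/cos(x), x)


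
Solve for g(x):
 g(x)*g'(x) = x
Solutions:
 g(x) = -sqrt(C1 + x^2)
 g(x) = sqrt(C1 + x^2)


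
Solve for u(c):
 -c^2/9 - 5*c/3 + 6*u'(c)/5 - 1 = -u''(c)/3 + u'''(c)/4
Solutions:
 u(c) = C1 + C2*exp(2*c*(5 - sqrt(295))/15) + C3*exp(2*c*(5 + sqrt(295))/15) + 5*c^3/162 + 325*c^2/486 + 8755*c/17496


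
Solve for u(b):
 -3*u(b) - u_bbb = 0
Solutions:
 u(b) = C3*exp(-3^(1/3)*b) + (C1*sin(3^(5/6)*b/2) + C2*cos(3^(5/6)*b/2))*exp(3^(1/3)*b/2)


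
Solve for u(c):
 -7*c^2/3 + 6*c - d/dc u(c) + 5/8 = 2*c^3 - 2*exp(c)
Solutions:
 u(c) = C1 - c^4/2 - 7*c^3/9 + 3*c^2 + 5*c/8 + 2*exp(c)


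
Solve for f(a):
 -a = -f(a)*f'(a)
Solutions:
 f(a) = -sqrt(C1 + a^2)
 f(a) = sqrt(C1 + a^2)


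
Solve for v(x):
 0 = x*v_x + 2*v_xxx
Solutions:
 v(x) = C1 + Integral(C2*airyai(-2^(2/3)*x/2) + C3*airybi(-2^(2/3)*x/2), x)


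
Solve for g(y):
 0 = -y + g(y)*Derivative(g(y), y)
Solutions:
 g(y) = -sqrt(C1 + y^2)
 g(y) = sqrt(C1 + y^2)


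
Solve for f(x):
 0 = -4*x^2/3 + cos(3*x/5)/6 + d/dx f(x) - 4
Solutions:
 f(x) = C1 + 4*x^3/9 + 4*x - 5*sin(3*x/5)/18


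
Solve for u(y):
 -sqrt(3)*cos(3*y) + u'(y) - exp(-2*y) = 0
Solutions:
 u(y) = C1 + sqrt(3)*sin(3*y)/3 - exp(-2*y)/2


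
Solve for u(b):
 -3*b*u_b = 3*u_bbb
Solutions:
 u(b) = C1 + Integral(C2*airyai(-b) + C3*airybi(-b), b)


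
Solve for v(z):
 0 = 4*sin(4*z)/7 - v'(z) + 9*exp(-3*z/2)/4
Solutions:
 v(z) = C1 - cos(4*z)/7 - 3*exp(-3*z/2)/2


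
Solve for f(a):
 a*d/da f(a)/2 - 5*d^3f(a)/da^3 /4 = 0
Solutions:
 f(a) = C1 + Integral(C2*airyai(2^(1/3)*5^(2/3)*a/5) + C3*airybi(2^(1/3)*5^(2/3)*a/5), a)


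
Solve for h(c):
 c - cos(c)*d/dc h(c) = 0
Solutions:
 h(c) = C1 + Integral(c/cos(c), c)


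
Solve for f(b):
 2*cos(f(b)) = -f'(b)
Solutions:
 f(b) = pi - asin((C1 + exp(4*b))/(C1 - exp(4*b)))
 f(b) = asin((C1 + exp(4*b))/(C1 - exp(4*b)))


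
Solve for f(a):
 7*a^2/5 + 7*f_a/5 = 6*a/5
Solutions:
 f(a) = C1 - a^3/3 + 3*a^2/7


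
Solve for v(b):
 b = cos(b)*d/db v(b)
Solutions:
 v(b) = C1 + Integral(b/cos(b), b)


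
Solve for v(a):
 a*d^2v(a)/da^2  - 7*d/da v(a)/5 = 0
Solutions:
 v(a) = C1 + C2*a^(12/5)


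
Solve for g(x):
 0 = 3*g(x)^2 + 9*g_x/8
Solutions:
 g(x) = 3/(C1 + 8*x)


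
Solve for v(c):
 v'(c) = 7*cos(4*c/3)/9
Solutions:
 v(c) = C1 + 7*sin(4*c/3)/12


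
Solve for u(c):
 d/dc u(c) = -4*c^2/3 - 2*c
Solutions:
 u(c) = C1 - 4*c^3/9 - c^2


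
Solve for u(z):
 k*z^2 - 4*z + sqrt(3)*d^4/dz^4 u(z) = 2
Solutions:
 u(z) = C1 + C2*z + C3*z^2 + C4*z^3 - sqrt(3)*k*z^6/1080 + sqrt(3)*z^5/90 + sqrt(3)*z^4/36


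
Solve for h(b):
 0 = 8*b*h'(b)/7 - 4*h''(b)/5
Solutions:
 h(b) = C1 + C2*erfi(sqrt(35)*b/7)


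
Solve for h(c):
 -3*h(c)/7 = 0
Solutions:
 h(c) = 0


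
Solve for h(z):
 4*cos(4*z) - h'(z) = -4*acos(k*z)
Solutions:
 h(z) = C1 + 4*Piecewise((z*acos(k*z) - sqrt(-k^2*z^2 + 1)/k, Ne(k, 0)), (pi*z/2, True)) + sin(4*z)


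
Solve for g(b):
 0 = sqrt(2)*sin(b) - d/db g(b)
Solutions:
 g(b) = C1 - sqrt(2)*cos(b)


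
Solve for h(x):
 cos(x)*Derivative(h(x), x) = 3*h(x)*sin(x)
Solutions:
 h(x) = C1/cos(x)^3


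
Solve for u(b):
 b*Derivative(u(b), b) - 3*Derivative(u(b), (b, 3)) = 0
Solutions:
 u(b) = C1 + Integral(C2*airyai(3^(2/3)*b/3) + C3*airybi(3^(2/3)*b/3), b)


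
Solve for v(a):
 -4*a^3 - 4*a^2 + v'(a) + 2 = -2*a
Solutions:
 v(a) = C1 + a^4 + 4*a^3/3 - a^2 - 2*a


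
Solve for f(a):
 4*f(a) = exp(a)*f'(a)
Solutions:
 f(a) = C1*exp(-4*exp(-a))


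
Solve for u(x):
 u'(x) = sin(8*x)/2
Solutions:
 u(x) = C1 - cos(8*x)/16


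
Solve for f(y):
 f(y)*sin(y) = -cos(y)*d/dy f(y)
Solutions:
 f(y) = C1*cos(y)


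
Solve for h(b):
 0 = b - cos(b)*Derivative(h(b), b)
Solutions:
 h(b) = C1 + Integral(b/cos(b), b)


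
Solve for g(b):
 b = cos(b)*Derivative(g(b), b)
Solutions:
 g(b) = C1 + Integral(b/cos(b), b)


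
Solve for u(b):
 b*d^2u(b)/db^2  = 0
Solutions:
 u(b) = C1 + C2*b


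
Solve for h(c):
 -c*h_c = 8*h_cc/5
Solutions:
 h(c) = C1 + C2*erf(sqrt(5)*c/4)
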